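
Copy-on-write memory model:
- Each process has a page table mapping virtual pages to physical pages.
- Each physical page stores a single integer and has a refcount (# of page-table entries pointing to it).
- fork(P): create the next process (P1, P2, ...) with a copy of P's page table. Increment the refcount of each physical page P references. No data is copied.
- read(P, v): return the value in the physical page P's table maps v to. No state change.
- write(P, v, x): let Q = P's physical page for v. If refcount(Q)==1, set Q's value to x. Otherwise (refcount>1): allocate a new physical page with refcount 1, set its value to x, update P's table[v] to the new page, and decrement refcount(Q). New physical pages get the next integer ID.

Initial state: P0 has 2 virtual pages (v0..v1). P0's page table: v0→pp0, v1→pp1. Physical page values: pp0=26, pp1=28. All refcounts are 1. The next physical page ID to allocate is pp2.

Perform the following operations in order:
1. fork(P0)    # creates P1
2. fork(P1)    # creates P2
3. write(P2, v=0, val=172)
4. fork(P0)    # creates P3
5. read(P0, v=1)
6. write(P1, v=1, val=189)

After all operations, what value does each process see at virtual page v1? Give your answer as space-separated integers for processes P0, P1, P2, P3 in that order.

Op 1: fork(P0) -> P1. 2 ppages; refcounts: pp0:2 pp1:2
Op 2: fork(P1) -> P2. 2 ppages; refcounts: pp0:3 pp1:3
Op 3: write(P2, v0, 172). refcount(pp0)=3>1 -> COPY to pp2. 3 ppages; refcounts: pp0:2 pp1:3 pp2:1
Op 4: fork(P0) -> P3. 3 ppages; refcounts: pp0:3 pp1:4 pp2:1
Op 5: read(P0, v1) -> 28. No state change.
Op 6: write(P1, v1, 189). refcount(pp1)=4>1 -> COPY to pp3. 4 ppages; refcounts: pp0:3 pp1:3 pp2:1 pp3:1
P0: v1 -> pp1 = 28
P1: v1 -> pp3 = 189
P2: v1 -> pp1 = 28
P3: v1 -> pp1 = 28

Answer: 28 189 28 28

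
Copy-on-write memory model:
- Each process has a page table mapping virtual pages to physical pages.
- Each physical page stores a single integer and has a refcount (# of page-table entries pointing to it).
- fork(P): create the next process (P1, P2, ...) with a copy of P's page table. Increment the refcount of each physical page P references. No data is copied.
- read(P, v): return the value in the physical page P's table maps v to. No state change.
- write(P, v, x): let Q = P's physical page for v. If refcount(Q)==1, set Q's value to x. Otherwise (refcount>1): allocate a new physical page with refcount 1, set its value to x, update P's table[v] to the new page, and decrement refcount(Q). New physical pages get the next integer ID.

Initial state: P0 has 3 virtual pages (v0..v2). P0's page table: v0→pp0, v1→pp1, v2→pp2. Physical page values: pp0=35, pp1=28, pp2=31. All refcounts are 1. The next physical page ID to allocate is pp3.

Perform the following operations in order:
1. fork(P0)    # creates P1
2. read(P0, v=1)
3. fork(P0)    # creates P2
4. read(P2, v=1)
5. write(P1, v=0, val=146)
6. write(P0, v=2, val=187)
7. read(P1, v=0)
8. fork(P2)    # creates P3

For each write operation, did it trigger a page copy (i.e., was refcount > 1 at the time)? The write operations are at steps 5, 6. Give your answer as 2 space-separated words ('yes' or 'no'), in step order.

Op 1: fork(P0) -> P1. 3 ppages; refcounts: pp0:2 pp1:2 pp2:2
Op 2: read(P0, v1) -> 28. No state change.
Op 3: fork(P0) -> P2. 3 ppages; refcounts: pp0:3 pp1:3 pp2:3
Op 4: read(P2, v1) -> 28. No state change.
Op 5: write(P1, v0, 146). refcount(pp0)=3>1 -> COPY to pp3. 4 ppages; refcounts: pp0:2 pp1:3 pp2:3 pp3:1
Op 6: write(P0, v2, 187). refcount(pp2)=3>1 -> COPY to pp4. 5 ppages; refcounts: pp0:2 pp1:3 pp2:2 pp3:1 pp4:1
Op 7: read(P1, v0) -> 146. No state change.
Op 8: fork(P2) -> P3. 5 ppages; refcounts: pp0:3 pp1:4 pp2:3 pp3:1 pp4:1

yes yes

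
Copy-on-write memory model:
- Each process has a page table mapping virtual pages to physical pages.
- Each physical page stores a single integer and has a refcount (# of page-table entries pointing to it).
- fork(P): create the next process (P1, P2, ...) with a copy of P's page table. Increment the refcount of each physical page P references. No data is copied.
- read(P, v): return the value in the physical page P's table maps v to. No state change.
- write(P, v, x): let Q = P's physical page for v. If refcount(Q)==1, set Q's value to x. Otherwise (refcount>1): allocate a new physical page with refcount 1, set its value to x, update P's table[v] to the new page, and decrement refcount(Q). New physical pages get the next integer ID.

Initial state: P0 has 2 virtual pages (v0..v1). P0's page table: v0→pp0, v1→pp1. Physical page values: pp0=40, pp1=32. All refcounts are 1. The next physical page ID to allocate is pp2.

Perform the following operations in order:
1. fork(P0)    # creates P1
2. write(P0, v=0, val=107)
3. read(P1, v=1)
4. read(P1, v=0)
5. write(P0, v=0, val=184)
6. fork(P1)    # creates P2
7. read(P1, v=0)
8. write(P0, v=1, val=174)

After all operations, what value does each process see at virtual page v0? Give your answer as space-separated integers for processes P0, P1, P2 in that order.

Answer: 184 40 40

Derivation:
Op 1: fork(P0) -> P1. 2 ppages; refcounts: pp0:2 pp1:2
Op 2: write(P0, v0, 107). refcount(pp0)=2>1 -> COPY to pp2. 3 ppages; refcounts: pp0:1 pp1:2 pp2:1
Op 3: read(P1, v1) -> 32. No state change.
Op 4: read(P1, v0) -> 40. No state change.
Op 5: write(P0, v0, 184). refcount(pp2)=1 -> write in place. 3 ppages; refcounts: pp0:1 pp1:2 pp2:1
Op 6: fork(P1) -> P2. 3 ppages; refcounts: pp0:2 pp1:3 pp2:1
Op 7: read(P1, v0) -> 40. No state change.
Op 8: write(P0, v1, 174). refcount(pp1)=3>1 -> COPY to pp3. 4 ppages; refcounts: pp0:2 pp1:2 pp2:1 pp3:1
P0: v0 -> pp2 = 184
P1: v0 -> pp0 = 40
P2: v0 -> pp0 = 40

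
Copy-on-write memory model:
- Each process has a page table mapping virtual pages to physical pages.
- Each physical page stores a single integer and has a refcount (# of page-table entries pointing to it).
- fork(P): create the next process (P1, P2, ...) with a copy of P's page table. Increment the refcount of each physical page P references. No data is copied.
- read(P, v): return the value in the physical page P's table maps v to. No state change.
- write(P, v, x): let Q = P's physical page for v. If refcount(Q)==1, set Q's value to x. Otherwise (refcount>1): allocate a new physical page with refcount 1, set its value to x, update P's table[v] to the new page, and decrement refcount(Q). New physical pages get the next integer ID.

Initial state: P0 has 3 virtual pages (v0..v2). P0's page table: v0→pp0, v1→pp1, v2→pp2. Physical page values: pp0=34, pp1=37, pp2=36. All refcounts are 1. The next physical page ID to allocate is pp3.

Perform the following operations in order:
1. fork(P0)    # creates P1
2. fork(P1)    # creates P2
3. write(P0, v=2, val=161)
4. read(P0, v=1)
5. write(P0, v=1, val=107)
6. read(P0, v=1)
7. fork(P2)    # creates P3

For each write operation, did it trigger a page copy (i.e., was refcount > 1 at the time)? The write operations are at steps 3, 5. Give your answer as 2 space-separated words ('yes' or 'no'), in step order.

Op 1: fork(P0) -> P1. 3 ppages; refcounts: pp0:2 pp1:2 pp2:2
Op 2: fork(P1) -> P2. 3 ppages; refcounts: pp0:3 pp1:3 pp2:3
Op 3: write(P0, v2, 161). refcount(pp2)=3>1 -> COPY to pp3. 4 ppages; refcounts: pp0:3 pp1:3 pp2:2 pp3:1
Op 4: read(P0, v1) -> 37. No state change.
Op 5: write(P0, v1, 107). refcount(pp1)=3>1 -> COPY to pp4. 5 ppages; refcounts: pp0:3 pp1:2 pp2:2 pp3:1 pp4:1
Op 6: read(P0, v1) -> 107. No state change.
Op 7: fork(P2) -> P3. 5 ppages; refcounts: pp0:4 pp1:3 pp2:3 pp3:1 pp4:1

yes yes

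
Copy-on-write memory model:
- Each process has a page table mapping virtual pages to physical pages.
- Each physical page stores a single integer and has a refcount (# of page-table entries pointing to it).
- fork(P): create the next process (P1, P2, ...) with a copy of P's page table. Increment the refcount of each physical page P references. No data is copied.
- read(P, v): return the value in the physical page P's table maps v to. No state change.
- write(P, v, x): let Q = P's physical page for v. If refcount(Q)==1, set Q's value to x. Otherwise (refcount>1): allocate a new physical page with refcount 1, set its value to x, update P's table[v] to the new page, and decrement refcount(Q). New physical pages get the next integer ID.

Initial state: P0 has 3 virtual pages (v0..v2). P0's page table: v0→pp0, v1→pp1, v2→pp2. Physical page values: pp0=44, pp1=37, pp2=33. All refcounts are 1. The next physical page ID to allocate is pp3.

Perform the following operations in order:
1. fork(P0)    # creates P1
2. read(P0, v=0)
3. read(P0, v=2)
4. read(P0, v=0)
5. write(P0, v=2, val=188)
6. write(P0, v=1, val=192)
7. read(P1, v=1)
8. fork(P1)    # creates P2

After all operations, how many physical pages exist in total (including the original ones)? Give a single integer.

Op 1: fork(P0) -> P1. 3 ppages; refcounts: pp0:2 pp1:2 pp2:2
Op 2: read(P0, v0) -> 44. No state change.
Op 3: read(P0, v2) -> 33. No state change.
Op 4: read(P0, v0) -> 44. No state change.
Op 5: write(P0, v2, 188). refcount(pp2)=2>1 -> COPY to pp3. 4 ppages; refcounts: pp0:2 pp1:2 pp2:1 pp3:1
Op 6: write(P0, v1, 192). refcount(pp1)=2>1 -> COPY to pp4. 5 ppages; refcounts: pp0:2 pp1:1 pp2:1 pp3:1 pp4:1
Op 7: read(P1, v1) -> 37. No state change.
Op 8: fork(P1) -> P2. 5 ppages; refcounts: pp0:3 pp1:2 pp2:2 pp3:1 pp4:1

Answer: 5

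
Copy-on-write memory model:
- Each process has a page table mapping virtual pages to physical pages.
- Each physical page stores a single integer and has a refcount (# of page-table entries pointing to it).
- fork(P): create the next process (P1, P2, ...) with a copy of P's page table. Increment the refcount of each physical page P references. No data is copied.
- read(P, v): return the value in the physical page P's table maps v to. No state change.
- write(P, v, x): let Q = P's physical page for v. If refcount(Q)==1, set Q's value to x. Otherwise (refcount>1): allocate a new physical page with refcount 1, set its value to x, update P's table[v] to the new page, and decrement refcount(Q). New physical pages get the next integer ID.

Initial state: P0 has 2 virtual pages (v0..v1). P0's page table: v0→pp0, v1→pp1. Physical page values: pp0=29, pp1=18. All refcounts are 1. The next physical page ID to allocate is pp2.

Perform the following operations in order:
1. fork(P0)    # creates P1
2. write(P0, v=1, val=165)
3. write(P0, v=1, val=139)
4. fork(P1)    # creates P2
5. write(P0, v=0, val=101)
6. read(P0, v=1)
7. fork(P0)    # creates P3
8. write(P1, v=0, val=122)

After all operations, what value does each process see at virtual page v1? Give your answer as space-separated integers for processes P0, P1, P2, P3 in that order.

Answer: 139 18 18 139

Derivation:
Op 1: fork(P0) -> P1. 2 ppages; refcounts: pp0:2 pp1:2
Op 2: write(P0, v1, 165). refcount(pp1)=2>1 -> COPY to pp2. 3 ppages; refcounts: pp0:2 pp1:1 pp2:1
Op 3: write(P0, v1, 139). refcount(pp2)=1 -> write in place. 3 ppages; refcounts: pp0:2 pp1:1 pp2:1
Op 4: fork(P1) -> P2. 3 ppages; refcounts: pp0:3 pp1:2 pp2:1
Op 5: write(P0, v0, 101). refcount(pp0)=3>1 -> COPY to pp3. 4 ppages; refcounts: pp0:2 pp1:2 pp2:1 pp3:1
Op 6: read(P0, v1) -> 139. No state change.
Op 7: fork(P0) -> P3. 4 ppages; refcounts: pp0:2 pp1:2 pp2:2 pp3:2
Op 8: write(P1, v0, 122). refcount(pp0)=2>1 -> COPY to pp4. 5 ppages; refcounts: pp0:1 pp1:2 pp2:2 pp3:2 pp4:1
P0: v1 -> pp2 = 139
P1: v1 -> pp1 = 18
P2: v1 -> pp1 = 18
P3: v1 -> pp2 = 139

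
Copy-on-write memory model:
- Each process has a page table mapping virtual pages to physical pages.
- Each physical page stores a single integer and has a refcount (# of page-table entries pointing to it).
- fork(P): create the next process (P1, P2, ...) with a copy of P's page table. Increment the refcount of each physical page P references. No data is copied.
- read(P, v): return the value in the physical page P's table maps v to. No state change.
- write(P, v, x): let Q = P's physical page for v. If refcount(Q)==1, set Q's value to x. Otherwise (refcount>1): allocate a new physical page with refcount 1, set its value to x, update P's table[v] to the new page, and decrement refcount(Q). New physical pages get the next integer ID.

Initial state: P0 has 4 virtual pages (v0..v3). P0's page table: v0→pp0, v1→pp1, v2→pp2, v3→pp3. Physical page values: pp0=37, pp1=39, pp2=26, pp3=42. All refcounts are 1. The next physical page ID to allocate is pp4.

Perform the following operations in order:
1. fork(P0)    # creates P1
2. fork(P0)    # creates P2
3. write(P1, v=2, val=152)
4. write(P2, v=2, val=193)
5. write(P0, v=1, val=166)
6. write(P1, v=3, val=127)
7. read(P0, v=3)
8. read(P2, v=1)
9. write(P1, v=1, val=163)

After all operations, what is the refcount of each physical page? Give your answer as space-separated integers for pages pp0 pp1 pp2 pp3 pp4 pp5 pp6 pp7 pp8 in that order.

Op 1: fork(P0) -> P1. 4 ppages; refcounts: pp0:2 pp1:2 pp2:2 pp3:2
Op 2: fork(P0) -> P2. 4 ppages; refcounts: pp0:3 pp1:3 pp2:3 pp3:3
Op 3: write(P1, v2, 152). refcount(pp2)=3>1 -> COPY to pp4. 5 ppages; refcounts: pp0:3 pp1:3 pp2:2 pp3:3 pp4:1
Op 4: write(P2, v2, 193). refcount(pp2)=2>1 -> COPY to pp5. 6 ppages; refcounts: pp0:3 pp1:3 pp2:1 pp3:3 pp4:1 pp5:1
Op 5: write(P0, v1, 166). refcount(pp1)=3>1 -> COPY to pp6. 7 ppages; refcounts: pp0:3 pp1:2 pp2:1 pp3:3 pp4:1 pp5:1 pp6:1
Op 6: write(P1, v3, 127). refcount(pp3)=3>1 -> COPY to pp7. 8 ppages; refcounts: pp0:3 pp1:2 pp2:1 pp3:2 pp4:1 pp5:1 pp6:1 pp7:1
Op 7: read(P0, v3) -> 42. No state change.
Op 8: read(P2, v1) -> 39. No state change.
Op 9: write(P1, v1, 163). refcount(pp1)=2>1 -> COPY to pp8. 9 ppages; refcounts: pp0:3 pp1:1 pp2:1 pp3:2 pp4:1 pp5:1 pp6:1 pp7:1 pp8:1

Answer: 3 1 1 2 1 1 1 1 1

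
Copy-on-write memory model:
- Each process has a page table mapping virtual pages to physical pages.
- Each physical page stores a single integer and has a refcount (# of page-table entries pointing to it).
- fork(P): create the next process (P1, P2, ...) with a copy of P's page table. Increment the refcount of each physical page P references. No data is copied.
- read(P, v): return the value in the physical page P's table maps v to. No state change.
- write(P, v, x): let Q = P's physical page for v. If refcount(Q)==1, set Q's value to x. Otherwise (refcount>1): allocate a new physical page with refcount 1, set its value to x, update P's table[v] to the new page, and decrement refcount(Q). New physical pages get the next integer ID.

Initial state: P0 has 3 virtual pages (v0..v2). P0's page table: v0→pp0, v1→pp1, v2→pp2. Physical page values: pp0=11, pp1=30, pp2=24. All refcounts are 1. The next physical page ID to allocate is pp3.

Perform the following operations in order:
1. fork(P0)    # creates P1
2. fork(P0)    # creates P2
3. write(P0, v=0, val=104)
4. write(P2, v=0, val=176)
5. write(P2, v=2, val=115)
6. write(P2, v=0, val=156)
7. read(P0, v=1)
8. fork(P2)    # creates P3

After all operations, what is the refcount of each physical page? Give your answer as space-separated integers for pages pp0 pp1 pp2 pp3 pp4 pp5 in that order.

Answer: 1 4 2 1 2 2

Derivation:
Op 1: fork(P0) -> P1. 3 ppages; refcounts: pp0:2 pp1:2 pp2:2
Op 2: fork(P0) -> P2. 3 ppages; refcounts: pp0:3 pp1:3 pp2:3
Op 3: write(P0, v0, 104). refcount(pp0)=3>1 -> COPY to pp3. 4 ppages; refcounts: pp0:2 pp1:3 pp2:3 pp3:1
Op 4: write(P2, v0, 176). refcount(pp0)=2>1 -> COPY to pp4. 5 ppages; refcounts: pp0:1 pp1:3 pp2:3 pp3:1 pp4:1
Op 5: write(P2, v2, 115). refcount(pp2)=3>1 -> COPY to pp5. 6 ppages; refcounts: pp0:1 pp1:3 pp2:2 pp3:1 pp4:1 pp5:1
Op 6: write(P2, v0, 156). refcount(pp4)=1 -> write in place. 6 ppages; refcounts: pp0:1 pp1:3 pp2:2 pp3:1 pp4:1 pp5:1
Op 7: read(P0, v1) -> 30. No state change.
Op 8: fork(P2) -> P3. 6 ppages; refcounts: pp0:1 pp1:4 pp2:2 pp3:1 pp4:2 pp5:2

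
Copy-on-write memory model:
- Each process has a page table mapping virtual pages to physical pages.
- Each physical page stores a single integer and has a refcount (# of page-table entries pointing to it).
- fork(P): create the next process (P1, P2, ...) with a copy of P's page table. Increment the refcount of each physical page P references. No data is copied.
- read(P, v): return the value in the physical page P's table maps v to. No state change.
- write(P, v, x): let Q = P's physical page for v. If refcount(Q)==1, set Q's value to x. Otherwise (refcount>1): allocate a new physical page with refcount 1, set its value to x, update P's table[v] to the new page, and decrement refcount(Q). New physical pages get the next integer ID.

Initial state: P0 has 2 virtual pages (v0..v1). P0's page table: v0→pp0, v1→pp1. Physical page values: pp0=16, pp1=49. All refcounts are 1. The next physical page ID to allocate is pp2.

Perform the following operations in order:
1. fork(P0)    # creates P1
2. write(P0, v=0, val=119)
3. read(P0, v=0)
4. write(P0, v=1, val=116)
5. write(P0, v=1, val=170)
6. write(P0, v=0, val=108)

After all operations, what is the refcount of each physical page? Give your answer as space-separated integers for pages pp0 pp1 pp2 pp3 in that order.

Op 1: fork(P0) -> P1. 2 ppages; refcounts: pp0:2 pp1:2
Op 2: write(P0, v0, 119). refcount(pp0)=2>1 -> COPY to pp2. 3 ppages; refcounts: pp0:1 pp1:2 pp2:1
Op 3: read(P0, v0) -> 119. No state change.
Op 4: write(P0, v1, 116). refcount(pp1)=2>1 -> COPY to pp3. 4 ppages; refcounts: pp0:1 pp1:1 pp2:1 pp3:1
Op 5: write(P0, v1, 170). refcount(pp3)=1 -> write in place. 4 ppages; refcounts: pp0:1 pp1:1 pp2:1 pp3:1
Op 6: write(P0, v0, 108). refcount(pp2)=1 -> write in place. 4 ppages; refcounts: pp0:1 pp1:1 pp2:1 pp3:1

Answer: 1 1 1 1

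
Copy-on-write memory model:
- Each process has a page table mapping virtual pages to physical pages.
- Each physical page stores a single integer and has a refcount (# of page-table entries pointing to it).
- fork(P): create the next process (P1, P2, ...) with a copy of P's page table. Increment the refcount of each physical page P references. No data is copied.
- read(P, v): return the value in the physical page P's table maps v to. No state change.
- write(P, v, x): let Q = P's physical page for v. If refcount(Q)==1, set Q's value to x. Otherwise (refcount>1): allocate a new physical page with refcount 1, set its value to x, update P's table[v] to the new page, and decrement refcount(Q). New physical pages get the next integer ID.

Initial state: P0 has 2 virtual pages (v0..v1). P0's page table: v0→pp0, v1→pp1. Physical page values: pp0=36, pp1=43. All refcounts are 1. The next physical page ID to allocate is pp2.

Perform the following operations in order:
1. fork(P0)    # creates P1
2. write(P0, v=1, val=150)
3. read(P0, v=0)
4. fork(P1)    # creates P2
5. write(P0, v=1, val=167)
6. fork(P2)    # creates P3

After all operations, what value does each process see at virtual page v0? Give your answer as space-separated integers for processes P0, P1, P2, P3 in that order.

Op 1: fork(P0) -> P1. 2 ppages; refcounts: pp0:2 pp1:2
Op 2: write(P0, v1, 150). refcount(pp1)=2>1 -> COPY to pp2. 3 ppages; refcounts: pp0:2 pp1:1 pp2:1
Op 3: read(P0, v0) -> 36. No state change.
Op 4: fork(P1) -> P2. 3 ppages; refcounts: pp0:3 pp1:2 pp2:1
Op 5: write(P0, v1, 167). refcount(pp2)=1 -> write in place. 3 ppages; refcounts: pp0:3 pp1:2 pp2:1
Op 6: fork(P2) -> P3. 3 ppages; refcounts: pp0:4 pp1:3 pp2:1
P0: v0 -> pp0 = 36
P1: v0 -> pp0 = 36
P2: v0 -> pp0 = 36
P3: v0 -> pp0 = 36

Answer: 36 36 36 36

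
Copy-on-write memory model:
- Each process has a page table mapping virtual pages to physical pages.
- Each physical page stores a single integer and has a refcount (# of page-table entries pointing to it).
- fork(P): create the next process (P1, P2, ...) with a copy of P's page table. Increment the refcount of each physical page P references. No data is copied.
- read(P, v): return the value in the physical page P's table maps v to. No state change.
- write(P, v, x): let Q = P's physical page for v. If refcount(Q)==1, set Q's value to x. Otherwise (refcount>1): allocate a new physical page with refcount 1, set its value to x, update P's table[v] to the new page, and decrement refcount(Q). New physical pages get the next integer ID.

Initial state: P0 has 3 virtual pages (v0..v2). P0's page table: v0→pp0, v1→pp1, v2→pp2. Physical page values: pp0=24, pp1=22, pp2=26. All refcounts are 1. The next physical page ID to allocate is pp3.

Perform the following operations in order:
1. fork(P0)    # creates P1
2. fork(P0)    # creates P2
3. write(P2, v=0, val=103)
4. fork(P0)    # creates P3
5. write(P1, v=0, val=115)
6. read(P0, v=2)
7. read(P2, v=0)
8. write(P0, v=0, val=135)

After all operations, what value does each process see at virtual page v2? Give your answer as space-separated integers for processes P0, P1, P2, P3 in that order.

Op 1: fork(P0) -> P1. 3 ppages; refcounts: pp0:2 pp1:2 pp2:2
Op 2: fork(P0) -> P2. 3 ppages; refcounts: pp0:3 pp1:3 pp2:3
Op 3: write(P2, v0, 103). refcount(pp0)=3>1 -> COPY to pp3. 4 ppages; refcounts: pp0:2 pp1:3 pp2:3 pp3:1
Op 4: fork(P0) -> P3. 4 ppages; refcounts: pp0:3 pp1:4 pp2:4 pp3:1
Op 5: write(P1, v0, 115). refcount(pp0)=3>1 -> COPY to pp4. 5 ppages; refcounts: pp0:2 pp1:4 pp2:4 pp3:1 pp4:1
Op 6: read(P0, v2) -> 26. No state change.
Op 7: read(P2, v0) -> 103. No state change.
Op 8: write(P0, v0, 135). refcount(pp0)=2>1 -> COPY to pp5. 6 ppages; refcounts: pp0:1 pp1:4 pp2:4 pp3:1 pp4:1 pp5:1
P0: v2 -> pp2 = 26
P1: v2 -> pp2 = 26
P2: v2 -> pp2 = 26
P3: v2 -> pp2 = 26

Answer: 26 26 26 26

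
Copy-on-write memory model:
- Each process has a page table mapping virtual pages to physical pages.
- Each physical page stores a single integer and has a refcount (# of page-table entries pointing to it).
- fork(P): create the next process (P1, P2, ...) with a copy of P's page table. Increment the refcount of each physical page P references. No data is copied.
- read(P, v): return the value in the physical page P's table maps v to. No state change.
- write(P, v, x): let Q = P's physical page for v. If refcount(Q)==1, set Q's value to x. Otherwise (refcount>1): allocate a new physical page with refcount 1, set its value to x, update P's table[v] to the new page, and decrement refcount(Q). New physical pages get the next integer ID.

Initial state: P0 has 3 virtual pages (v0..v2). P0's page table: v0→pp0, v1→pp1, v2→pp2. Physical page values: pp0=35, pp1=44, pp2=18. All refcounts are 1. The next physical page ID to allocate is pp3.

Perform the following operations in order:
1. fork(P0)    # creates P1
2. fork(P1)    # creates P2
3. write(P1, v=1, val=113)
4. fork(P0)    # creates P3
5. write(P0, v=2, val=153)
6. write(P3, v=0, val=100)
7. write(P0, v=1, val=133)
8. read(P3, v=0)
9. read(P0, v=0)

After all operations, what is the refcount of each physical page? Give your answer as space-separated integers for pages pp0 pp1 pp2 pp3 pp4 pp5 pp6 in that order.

Op 1: fork(P0) -> P1. 3 ppages; refcounts: pp0:2 pp1:2 pp2:2
Op 2: fork(P1) -> P2. 3 ppages; refcounts: pp0:3 pp1:3 pp2:3
Op 3: write(P1, v1, 113). refcount(pp1)=3>1 -> COPY to pp3. 4 ppages; refcounts: pp0:3 pp1:2 pp2:3 pp3:1
Op 4: fork(P0) -> P3. 4 ppages; refcounts: pp0:4 pp1:3 pp2:4 pp3:1
Op 5: write(P0, v2, 153). refcount(pp2)=4>1 -> COPY to pp4. 5 ppages; refcounts: pp0:4 pp1:3 pp2:3 pp3:1 pp4:1
Op 6: write(P3, v0, 100). refcount(pp0)=4>1 -> COPY to pp5. 6 ppages; refcounts: pp0:3 pp1:3 pp2:3 pp3:1 pp4:1 pp5:1
Op 7: write(P0, v1, 133). refcount(pp1)=3>1 -> COPY to pp6. 7 ppages; refcounts: pp0:3 pp1:2 pp2:3 pp3:1 pp4:1 pp5:1 pp6:1
Op 8: read(P3, v0) -> 100. No state change.
Op 9: read(P0, v0) -> 35. No state change.

Answer: 3 2 3 1 1 1 1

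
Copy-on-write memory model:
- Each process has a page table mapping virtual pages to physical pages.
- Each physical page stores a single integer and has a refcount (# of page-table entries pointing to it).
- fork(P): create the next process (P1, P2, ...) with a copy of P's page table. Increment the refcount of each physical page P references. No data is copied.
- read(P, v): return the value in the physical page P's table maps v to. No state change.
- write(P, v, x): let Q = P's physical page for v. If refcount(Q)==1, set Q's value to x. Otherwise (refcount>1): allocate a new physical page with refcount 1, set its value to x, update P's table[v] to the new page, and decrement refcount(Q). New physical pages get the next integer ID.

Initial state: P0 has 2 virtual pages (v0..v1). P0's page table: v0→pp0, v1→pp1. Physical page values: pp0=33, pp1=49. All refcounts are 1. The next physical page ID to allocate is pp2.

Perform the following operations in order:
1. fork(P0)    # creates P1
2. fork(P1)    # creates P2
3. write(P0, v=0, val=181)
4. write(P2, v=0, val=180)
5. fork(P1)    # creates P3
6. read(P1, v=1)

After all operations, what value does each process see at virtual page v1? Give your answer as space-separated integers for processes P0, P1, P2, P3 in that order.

Op 1: fork(P0) -> P1. 2 ppages; refcounts: pp0:2 pp1:2
Op 2: fork(P1) -> P2. 2 ppages; refcounts: pp0:3 pp1:3
Op 3: write(P0, v0, 181). refcount(pp0)=3>1 -> COPY to pp2. 3 ppages; refcounts: pp0:2 pp1:3 pp2:1
Op 4: write(P2, v0, 180). refcount(pp0)=2>1 -> COPY to pp3. 4 ppages; refcounts: pp0:1 pp1:3 pp2:1 pp3:1
Op 5: fork(P1) -> P3. 4 ppages; refcounts: pp0:2 pp1:4 pp2:1 pp3:1
Op 6: read(P1, v1) -> 49. No state change.
P0: v1 -> pp1 = 49
P1: v1 -> pp1 = 49
P2: v1 -> pp1 = 49
P3: v1 -> pp1 = 49

Answer: 49 49 49 49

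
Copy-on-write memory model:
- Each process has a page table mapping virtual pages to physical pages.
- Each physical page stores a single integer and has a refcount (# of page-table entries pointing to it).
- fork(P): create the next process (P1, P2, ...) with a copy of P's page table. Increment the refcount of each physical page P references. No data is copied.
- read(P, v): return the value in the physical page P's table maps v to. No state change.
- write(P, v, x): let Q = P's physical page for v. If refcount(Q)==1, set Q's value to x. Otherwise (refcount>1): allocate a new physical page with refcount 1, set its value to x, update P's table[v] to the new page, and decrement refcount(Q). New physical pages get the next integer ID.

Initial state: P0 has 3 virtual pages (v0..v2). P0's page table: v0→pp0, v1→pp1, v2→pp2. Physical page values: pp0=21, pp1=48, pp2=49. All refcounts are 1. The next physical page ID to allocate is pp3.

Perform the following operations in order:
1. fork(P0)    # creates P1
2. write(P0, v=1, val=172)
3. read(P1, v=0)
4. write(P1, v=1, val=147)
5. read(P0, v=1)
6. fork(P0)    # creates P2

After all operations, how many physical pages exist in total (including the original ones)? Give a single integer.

Op 1: fork(P0) -> P1. 3 ppages; refcounts: pp0:2 pp1:2 pp2:2
Op 2: write(P0, v1, 172). refcount(pp1)=2>1 -> COPY to pp3. 4 ppages; refcounts: pp0:2 pp1:1 pp2:2 pp3:1
Op 3: read(P1, v0) -> 21. No state change.
Op 4: write(P1, v1, 147). refcount(pp1)=1 -> write in place. 4 ppages; refcounts: pp0:2 pp1:1 pp2:2 pp3:1
Op 5: read(P0, v1) -> 172. No state change.
Op 6: fork(P0) -> P2. 4 ppages; refcounts: pp0:3 pp1:1 pp2:3 pp3:2

Answer: 4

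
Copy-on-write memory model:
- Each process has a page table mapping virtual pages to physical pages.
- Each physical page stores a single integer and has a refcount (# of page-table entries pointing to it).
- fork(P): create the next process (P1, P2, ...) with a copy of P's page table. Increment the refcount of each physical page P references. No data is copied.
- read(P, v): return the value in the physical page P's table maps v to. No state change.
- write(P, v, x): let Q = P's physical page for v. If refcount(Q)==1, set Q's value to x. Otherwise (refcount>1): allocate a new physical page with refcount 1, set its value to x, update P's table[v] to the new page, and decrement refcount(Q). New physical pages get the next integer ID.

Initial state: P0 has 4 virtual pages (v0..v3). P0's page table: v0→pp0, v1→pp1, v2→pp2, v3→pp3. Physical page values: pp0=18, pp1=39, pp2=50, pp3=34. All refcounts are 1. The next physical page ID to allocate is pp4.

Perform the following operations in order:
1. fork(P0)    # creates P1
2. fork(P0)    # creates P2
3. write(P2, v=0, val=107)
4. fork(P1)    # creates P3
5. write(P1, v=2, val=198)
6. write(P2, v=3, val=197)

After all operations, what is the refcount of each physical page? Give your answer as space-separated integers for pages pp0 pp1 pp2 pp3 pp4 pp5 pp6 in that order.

Op 1: fork(P0) -> P1. 4 ppages; refcounts: pp0:2 pp1:2 pp2:2 pp3:2
Op 2: fork(P0) -> P2. 4 ppages; refcounts: pp0:3 pp1:3 pp2:3 pp3:3
Op 3: write(P2, v0, 107). refcount(pp0)=3>1 -> COPY to pp4. 5 ppages; refcounts: pp0:2 pp1:3 pp2:3 pp3:3 pp4:1
Op 4: fork(P1) -> P3. 5 ppages; refcounts: pp0:3 pp1:4 pp2:4 pp3:4 pp4:1
Op 5: write(P1, v2, 198). refcount(pp2)=4>1 -> COPY to pp5. 6 ppages; refcounts: pp0:3 pp1:4 pp2:3 pp3:4 pp4:1 pp5:1
Op 6: write(P2, v3, 197). refcount(pp3)=4>1 -> COPY to pp6. 7 ppages; refcounts: pp0:3 pp1:4 pp2:3 pp3:3 pp4:1 pp5:1 pp6:1

Answer: 3 4 3 3 1 1 1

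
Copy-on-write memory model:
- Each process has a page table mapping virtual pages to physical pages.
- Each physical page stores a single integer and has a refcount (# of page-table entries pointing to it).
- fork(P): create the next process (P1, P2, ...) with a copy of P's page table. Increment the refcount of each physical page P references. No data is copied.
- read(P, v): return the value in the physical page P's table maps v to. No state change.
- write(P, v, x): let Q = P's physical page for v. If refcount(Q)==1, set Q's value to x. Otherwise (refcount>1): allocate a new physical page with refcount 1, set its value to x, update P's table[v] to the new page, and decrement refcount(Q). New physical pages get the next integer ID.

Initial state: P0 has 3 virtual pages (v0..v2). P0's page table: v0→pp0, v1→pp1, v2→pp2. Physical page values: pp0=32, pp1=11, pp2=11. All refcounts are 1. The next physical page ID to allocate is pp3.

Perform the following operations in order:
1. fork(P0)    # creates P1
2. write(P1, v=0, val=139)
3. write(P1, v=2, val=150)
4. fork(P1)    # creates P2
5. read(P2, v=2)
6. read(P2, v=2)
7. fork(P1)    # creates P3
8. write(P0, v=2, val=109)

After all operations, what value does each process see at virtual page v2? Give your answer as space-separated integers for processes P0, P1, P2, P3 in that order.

Op 1: fork(P0) -> P1. 3 ppages; refcounts: pp0:2 pp1:2 pp2:2
Op 2: write(P1, v0, 139). refcount(pp0)=2>1 -> COPY to pp3. 4 ppages; refcounts: pp0:1 pp1:2 pp2:2 pp3:1
Op 3: write(P1, v2, 150). refcount(pp2)=2>1 -> COPY to pp4. 5 ppages; refcounts: pp0:1 pp1:2 pp2:1 pp3:1 pp4:1
Op 4: fork(P1) -> P2. 5 ppages; refcounts: pp0:1 pp1:3 pp2:1 pp3:2 pp4:2
Op 5: read(P2, v2) -> 150. No state change.
Op 6: read(P2, v2) -> 150. No state change.
Op 7: fork(P1) -> P3. 5 ppages; refcounts: pp0:1 pp1:4 pp2:1 pp3:3 pp4:3
Op 8: write(P0, v2, 109). refcount(pp2)=1 -> write in place. 5 ppages; refcounts: pp0:1 pp1:4 pp2:1 pp3:3 pp4:3
P0: v2 -> pp2 = 109
P1: v2 -> pp4 = 150
P2: v2 -> pp4 = 150
P3: v2 -> pp4 = 150

Answer: 109 150 150 150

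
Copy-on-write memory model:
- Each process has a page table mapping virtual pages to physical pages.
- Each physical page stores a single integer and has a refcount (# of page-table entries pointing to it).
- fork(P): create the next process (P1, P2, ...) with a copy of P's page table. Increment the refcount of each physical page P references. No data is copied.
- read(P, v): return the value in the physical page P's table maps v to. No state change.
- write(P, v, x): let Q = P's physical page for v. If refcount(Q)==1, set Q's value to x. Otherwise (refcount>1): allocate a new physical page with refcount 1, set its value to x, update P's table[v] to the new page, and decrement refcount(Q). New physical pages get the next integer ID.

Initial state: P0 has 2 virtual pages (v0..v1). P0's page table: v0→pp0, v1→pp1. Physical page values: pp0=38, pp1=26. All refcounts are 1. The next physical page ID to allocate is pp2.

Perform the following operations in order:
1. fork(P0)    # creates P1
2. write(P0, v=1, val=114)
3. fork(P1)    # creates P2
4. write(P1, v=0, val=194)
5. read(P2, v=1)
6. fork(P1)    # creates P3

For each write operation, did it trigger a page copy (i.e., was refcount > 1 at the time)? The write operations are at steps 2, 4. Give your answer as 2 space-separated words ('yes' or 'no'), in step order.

Op 1: fork(P0) -> P1. 2 ppages; refcounts: pp0:2 pp1:2
Op 2: write(P0, v1, 114). refcount(pp1)=2>1 -> COPY to pp2. 3 ppages; refcounts: pp0:2 pp1:1 pp2:1
Op 3: fork(P1) -> P2. 3 ppages; refcounts: pp0:3 pp1:2 pp2:1
Op 4: write(P1, v0, 194). refcount(pp0)=3>1 -> COPY to pp3. 4 ppages; refcounts: pp0:2 pp1:2 pp2:1 pp3:1
Op 5: read(P2, v1) -> 26. No state change.
Op 6: fork(P1) -> P3. 4 ppages; refcounts: pp0:2 pp1:3 pp2:1 pp3:2

yes yes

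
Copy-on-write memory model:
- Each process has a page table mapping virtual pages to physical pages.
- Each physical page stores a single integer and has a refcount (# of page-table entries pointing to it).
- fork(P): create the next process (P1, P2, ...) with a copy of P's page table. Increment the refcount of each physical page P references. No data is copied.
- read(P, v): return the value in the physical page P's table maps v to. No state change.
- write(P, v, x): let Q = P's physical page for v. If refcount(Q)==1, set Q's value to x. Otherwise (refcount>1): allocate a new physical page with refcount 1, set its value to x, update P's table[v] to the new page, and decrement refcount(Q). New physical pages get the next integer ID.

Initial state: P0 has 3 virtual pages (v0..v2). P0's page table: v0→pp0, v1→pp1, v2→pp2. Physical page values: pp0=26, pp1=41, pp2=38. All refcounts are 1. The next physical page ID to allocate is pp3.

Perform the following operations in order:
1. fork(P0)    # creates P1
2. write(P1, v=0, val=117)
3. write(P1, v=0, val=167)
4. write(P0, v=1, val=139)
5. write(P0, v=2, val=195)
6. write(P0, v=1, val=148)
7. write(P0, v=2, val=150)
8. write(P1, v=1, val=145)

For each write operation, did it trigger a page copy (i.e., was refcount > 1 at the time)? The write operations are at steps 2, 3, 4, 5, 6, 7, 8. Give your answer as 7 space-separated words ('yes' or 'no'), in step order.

Op 1: fork(P0) -> P1. 3 ppages; refcounts: pp0:2 pp1:2 pp2:2
Op 2: write(P1, v0, 117). refcount(pp0)=2>1 -> COPY to pp3. 4 ppages; refcounts: pp0:1 pp1:2 pp2:2 pp3:1
Op 3: write(P1, v0, 167). refcount(pp3)=1 -> write in place. 4 ppages; refcounts: pp0:1 pp1:2 pp2:2 pp3:1
Op 4: write(P0, v1, 139). refcount(pp1)=2>1 -> COPY to pp4. 5 ppages; refcounts: pp0:1 pp1:1 pp2:2 pp3:1 pp4:1
Op 5: write(P0, v2, 195). refcount(pp2)=2>1 -> COPY to pp5. 6 ppages; refcounts: pp0:1 pp1:1 pp2:1 pp3:1 pp4:1 pp5:1
Op 6: write(P0, v1, 148). refcount(pp4)=1 -> write in place. 6 ppages; refcounts: pp0:1 pp1:1 pp2:1 pp3:1 pp4:1 pp5:1
Op 7: write(P0, v2, 150). refcount(pp5)=1 -> write in place. 6 ppages; refcounts: pp0:1 pp1:1 pp2:1 pp3:1 pp4:1 pp5:1
Op 8: write(P1, v1, 145). refcount(pp1)=1 -> write in place. 6 ppages; refcounts: pp0:1 pp1:1 pp2:1 pp3:1 pp4:1 pp5:1

yes no yes yes no no no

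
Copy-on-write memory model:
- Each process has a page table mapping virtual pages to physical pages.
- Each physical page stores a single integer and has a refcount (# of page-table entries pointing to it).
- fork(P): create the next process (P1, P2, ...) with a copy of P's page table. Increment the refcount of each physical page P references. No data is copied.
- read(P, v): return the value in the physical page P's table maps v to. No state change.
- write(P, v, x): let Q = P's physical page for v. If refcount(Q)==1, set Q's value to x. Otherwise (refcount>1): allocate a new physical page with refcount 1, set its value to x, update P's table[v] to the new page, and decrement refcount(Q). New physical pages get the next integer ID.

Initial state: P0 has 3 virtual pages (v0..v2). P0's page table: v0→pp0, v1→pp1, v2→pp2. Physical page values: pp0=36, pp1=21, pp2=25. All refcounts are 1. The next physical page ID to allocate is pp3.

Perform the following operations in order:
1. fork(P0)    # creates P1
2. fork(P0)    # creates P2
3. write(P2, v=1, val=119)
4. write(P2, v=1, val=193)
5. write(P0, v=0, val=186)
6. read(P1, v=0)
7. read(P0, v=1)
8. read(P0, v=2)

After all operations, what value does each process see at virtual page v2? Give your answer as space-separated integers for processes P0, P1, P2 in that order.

Op 1: fork(P0) -> P1. 3 ppages; refcounts: pp0:2 pp1:2 pp2:2
Op 2: fork(P0) -> P2. 3 ppages; refcounts: pp0:3 pp1:3 pp2:3
Op 3: write(P2, v1, 119). refcount(pp1)=3>1 -> COPY to pp3. 4 ppages; refcounts: pp0:3 pp1:2 pp2:3 pp3:1
Op 4: write(P2, v1, 193). refcount(pp3)=1 -> write in place. 4 ppages; refcounts: pp0:3 pp1:2 pp2:3 pp3:1
Op 5: write(P0, v0, 186). refcount(pp0)=3>1 -> COPY to pp4. 5 ppages; refcounts: pp0:2 pp1:2 pp2:3 pp3:1 pp4:1
Op 6: read(P1, v0) -> 36. No state change.
Op 7: read(P0, v1) -> 21. No state change.
Op 8: read(P0, v2) -> 25. No state change.
P0: v2 -> pp2 = 25
P1: v2 -> pp2 = 25
P2: v2 -> pp2 = 25

Answer: 25 25 25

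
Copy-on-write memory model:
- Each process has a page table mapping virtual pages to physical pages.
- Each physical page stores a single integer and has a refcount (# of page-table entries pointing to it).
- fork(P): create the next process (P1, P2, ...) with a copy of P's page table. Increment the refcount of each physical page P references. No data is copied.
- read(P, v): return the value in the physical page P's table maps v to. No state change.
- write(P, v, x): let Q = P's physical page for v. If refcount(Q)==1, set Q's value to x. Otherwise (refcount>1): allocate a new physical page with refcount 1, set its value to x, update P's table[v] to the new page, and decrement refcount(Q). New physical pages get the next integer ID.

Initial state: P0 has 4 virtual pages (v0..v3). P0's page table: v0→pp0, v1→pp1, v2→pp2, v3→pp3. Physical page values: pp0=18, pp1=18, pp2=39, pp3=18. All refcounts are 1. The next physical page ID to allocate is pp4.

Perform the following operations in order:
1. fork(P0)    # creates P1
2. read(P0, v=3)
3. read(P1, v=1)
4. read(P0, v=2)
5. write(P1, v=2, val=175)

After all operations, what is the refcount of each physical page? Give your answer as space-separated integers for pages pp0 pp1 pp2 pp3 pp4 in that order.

Answer: 2 2 1 2 1

Derivation:
Op 1: fork(P0) -> P1. 4 ppages; refcounts: pp0:2 pp1:2 pp2:2 pp3:2
Op 2: read(P0, v3) -> 18. No state change.
Op 3: read(P1, v1) -> 18. No state change.
Op 4: read(P0, v2) -> 39. No state change.
Op 5: write(P1, v2, 175). refcount(pp2)=2>1 -> COPY to pp4. 5 ppages; refcounts: pp0:2 pp1:2 pp2:1 pp3:2 pp4:1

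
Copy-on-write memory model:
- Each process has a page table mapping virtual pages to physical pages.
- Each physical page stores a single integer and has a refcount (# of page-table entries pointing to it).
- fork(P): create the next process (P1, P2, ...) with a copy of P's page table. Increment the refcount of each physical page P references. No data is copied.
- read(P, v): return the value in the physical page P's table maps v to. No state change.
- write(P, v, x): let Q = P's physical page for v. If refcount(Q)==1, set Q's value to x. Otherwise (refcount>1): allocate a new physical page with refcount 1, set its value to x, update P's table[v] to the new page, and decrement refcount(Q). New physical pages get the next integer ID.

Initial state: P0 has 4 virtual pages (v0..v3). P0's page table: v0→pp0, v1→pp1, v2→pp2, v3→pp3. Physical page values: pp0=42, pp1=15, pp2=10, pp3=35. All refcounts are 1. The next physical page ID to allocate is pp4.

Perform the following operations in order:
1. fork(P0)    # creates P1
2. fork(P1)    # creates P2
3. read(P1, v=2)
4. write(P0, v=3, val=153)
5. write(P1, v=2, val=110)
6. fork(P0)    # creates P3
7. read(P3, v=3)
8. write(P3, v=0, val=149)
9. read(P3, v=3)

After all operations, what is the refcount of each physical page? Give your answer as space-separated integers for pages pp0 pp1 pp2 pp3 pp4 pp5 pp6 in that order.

Answer: 3 4 3 2 2 1 1

Derivation:
Op 1: fork(P0) -> P1. 4 ppages; refcounts: pp0:2 pp1:2 pp2:2 pp3:2
Op 2: fork(P1) -> P2. 4 ppages; refcounts: pp0:3 pp1:3 pp2:3 pp3:3
Op 3: read(P1, v2) -> 10. No state change.
Op 4: write(P0, v3, 153). refcount(pp3)=3>1 -> COPY to pp4. 5 ppages; refcounts: pp0:3 pp1:3 pp2:3 pp3:2 pp4:1
Op 5: write(P1, v2, 110). refcount(pp2)=3>1 -> COPY to pp5. 6 ppages; refcounts: pp0:3 pp1:3 pp2:2 pp3:2 pp4:1 pp5:1
Op 6: fork(P0) -> P3. 6 ppages; refcounts: pp0:4 pp1:4 pp2:3 pp3:2 pp4:2 pp5:1
Op 7: read(P3, v3) -> 153. No state change.
Op 8: write(P3, v0, 149). refcount(pp0)=4>1 -> COPY to pp6. 7 ppages; refcounts: pp0:3 pp1:4 pp2:3 pp3:2 pp4:2 pp5:1 pp6:1
Op 9: read(P3, v3) -> 153. No state change.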